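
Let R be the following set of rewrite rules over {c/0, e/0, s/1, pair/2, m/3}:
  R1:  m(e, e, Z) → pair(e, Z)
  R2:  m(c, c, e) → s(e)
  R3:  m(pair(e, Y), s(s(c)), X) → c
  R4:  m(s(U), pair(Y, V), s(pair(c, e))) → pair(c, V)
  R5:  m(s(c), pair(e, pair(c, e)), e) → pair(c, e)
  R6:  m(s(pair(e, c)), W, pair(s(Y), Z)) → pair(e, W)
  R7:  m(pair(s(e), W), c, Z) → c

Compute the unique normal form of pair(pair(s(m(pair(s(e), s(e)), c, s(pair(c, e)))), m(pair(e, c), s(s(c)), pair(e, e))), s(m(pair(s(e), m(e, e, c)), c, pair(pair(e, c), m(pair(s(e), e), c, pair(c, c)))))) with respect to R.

pair(pair(s(c), c), s(c))

1. pair(pair(s(m(pair(s(e), s(e)), c, s(pair(c, e)))), m(pair(e, c), s(s(c)), pair(e, e))), s(m(pair(s(e), m(e, e, c)), c, pair(pair(e, c), m(pair(s(e), e), c, pair(c, c))))))  →  pair(pair(s(c), m(pair(e, c), s(s(c)), pair(e, e))), s(m(pair(s(e), m(e, e, c)), c, pair(pair(e, c), m(pair(s(e), e), c, pair(c, c))))))   [R7 at 1.1.1]
2. pair(pair(s(c), m(pair(e, c), s(s(c)), pair(e, e))), s(m(pair(s(e), m(e, e, c)), c, pair(pair(e, c), m(pair(s(e), e), c, pair(c, c))))))  →  pair(pair(s(c), c), s(m(pair(s(e), m(e, e, c)), c, pair(pair(e, c), m(pair(s(e), e), c, pair(c, c))))))   [R3 at 1.2]
3. pair(pair(s(c), c), s(m(pair(s(e), m(e, e, c)), c, pair(pair(e, c), m(pair(s(e), e), c, pair(c, c))))))  →  pair(pair(s(c), c), s(c))   [R7 at 2.1]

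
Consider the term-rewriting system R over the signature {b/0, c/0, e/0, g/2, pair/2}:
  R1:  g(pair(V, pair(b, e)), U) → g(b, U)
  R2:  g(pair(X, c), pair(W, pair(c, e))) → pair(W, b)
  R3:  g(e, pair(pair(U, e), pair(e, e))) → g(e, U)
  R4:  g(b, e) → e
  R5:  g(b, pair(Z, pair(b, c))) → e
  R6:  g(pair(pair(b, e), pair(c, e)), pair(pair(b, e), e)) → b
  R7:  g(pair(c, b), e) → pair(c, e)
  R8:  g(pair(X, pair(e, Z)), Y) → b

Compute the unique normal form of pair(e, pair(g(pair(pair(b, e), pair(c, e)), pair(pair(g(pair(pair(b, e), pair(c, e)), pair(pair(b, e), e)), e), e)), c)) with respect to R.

pair(e, pair(b, c))

1. pair(e, pair(g(pair(pair(b, e), pair(c, e)), pair(pair(g(pair(pair(b, e), pair(c, e)), pair(pair(b, e), e)), e), e)), c))  →  pair(e, pair(g(pair(pair(b, e), pair(c, e)), pair(pair(b, e), e)), c))   [R6 at 2.1.2.1.1]
2. pair(e, pair(g(pair(pair(b, e), pair(c, e)), pair(pair(b, e), e)), c))  →  pair(e, pair(b, c))   [R6 at 2.1]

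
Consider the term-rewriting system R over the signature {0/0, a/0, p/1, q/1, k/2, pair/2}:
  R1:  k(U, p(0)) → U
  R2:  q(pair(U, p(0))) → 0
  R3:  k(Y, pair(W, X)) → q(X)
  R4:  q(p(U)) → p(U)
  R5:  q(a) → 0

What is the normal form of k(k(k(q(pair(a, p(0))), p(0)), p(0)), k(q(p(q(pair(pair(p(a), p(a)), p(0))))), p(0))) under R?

1. k(k(k(q(pair(a, p(0))), p(0)), p(0)), k(q(p(q(pair(pair(p(a), p(a)), p(0))))), p(0)))  →  k(k(q(pair(a, p(0))), p(0)), k(q(p(q(pair(pair(p(a), p(a)), p(0))))), p(0)))   [R1 at 1]
2. k(k(q(pair(a, p(0))), p(0)), k(q(p(q(pair(pair(p(a), p(a)), p(0))))), p(0)))  →  k(q(pair(a, p(0))), k(q(p(q(pair(pair(p(a), p(a)), p(0))))), p(0)))   [R1 at 1]
3. k(q(pair(a, p(0))), k(q(p(q(pair(pair(p(a), p(a)), p(0))))), p(0)))  →  k(0, k(q(p(q(pair(pair(p(a), p(a)), p(0))))), p(0)))   [R2 at 1]
4. k(0, k(q(p(q(pair(pair(p(a), p(a)), p(0))))), p(0)))  →  k(0, q(p(q(pair(pair(p(a), p(a)), p(0))))))   [R1 at 2]
5. k(0, q(p(q(pair(pair(p(a), p(a)), p(0))))))  →  k(0, p(q(pair(pair(p(a), p(a)), p(0)))))   [R4 at 2]
6. k(0, p(q(pair(pair(p(a), p(a)), p(0)))))  →  k(0, p(0))   [R2 at 2.1]
7. k(0, p(0))  →  0   [R1 at ε]

0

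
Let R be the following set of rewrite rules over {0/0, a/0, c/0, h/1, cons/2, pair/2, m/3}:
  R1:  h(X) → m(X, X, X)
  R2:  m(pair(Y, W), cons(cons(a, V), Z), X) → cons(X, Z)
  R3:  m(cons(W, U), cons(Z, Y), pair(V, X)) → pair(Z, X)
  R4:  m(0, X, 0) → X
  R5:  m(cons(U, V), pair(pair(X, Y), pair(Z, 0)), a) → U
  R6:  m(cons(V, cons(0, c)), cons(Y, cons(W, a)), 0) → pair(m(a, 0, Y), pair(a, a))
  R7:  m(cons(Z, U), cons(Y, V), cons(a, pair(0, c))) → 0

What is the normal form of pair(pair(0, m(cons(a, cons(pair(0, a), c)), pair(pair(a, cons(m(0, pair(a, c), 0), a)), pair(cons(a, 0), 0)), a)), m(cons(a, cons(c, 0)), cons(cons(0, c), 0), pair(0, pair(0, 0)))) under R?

pair(pair(0, a), pair(cons(0, c), pair(0, 0)))

1. pair(pair(0, m(cons(a, cons(pair(0, a), c)), pair(pair(a, cons(m(0, pair(a, c), 0), a)), pair(cons(a, 0), 0)), a)), m(cons(a, cons(c, 0)), cons(cons(0, c), 0), pair(0, pair(0, 0))))  →  pair(pair(0, a), m(cons(a, cons(c, 0)), cons(cons(0, c), 0), pair(0, pair(0, 0))))   [R5 at 1.2]
2. pair(pair(0, a), m(cons(a, cons(c, 0)), cons(cons(0, c), 0), pair(0, pair(0, 0))))  →  pair(pair(0, a), pair(cons(0, c), pair(0, 0)))   [R3 at 2]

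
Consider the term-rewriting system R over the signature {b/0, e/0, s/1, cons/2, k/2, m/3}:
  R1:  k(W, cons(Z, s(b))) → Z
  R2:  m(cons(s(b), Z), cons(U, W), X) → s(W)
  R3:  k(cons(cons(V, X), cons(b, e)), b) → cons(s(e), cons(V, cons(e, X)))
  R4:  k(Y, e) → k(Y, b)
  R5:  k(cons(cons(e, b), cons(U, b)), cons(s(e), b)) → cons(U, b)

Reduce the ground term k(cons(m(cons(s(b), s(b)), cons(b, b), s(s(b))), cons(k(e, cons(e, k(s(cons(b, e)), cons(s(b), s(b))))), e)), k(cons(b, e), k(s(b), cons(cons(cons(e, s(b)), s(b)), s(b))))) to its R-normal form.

e

1. k(cons(m(cons(s(b), s(b)), cons(b, b), s(s(b))), cons(k(e, cons(e, k(s(cons(b, e)), cons(s(b), s(b))))), e)), k(cons(b, e), k(s(b), cons(cons(cons(e, s(b)), s(b)), s(b)))))  →  k(cons(s(b), cons(k(e, cons(e, k(s(cons(b, e)), cons(s(b), s(b))))), e)), k(cons(b, e), k(s(b), cons(cons(cons(e, s(b)), s(b)), s(b)))))   [R2 at 1.1]
2. k(cons(s(b), cons(k(e, cons(e, k(s(cons(b, e)), cons(s(b), s(b))))), e)), k(cons(b, e), k(s(b), cons(cons(cons(e, s(b)), s(b)), s(b)))))  →  k(cons(s(b), cons(k(e, cons(e, s(b))), e)), k(cons(b, e), k(s(b), cons(cons(cons(e, s(b)), s(b)), s(b)))))   [R1 at 1.2.1.2.2]
3. k(cons(s(b), cons(k(e, cons(e, s(b))), e)), k(cons(b, e), k(s(b), cons(cons(cons(e, s(b)), s(b)), s(b)))))  →  k(cons(s(b), cons(e, e)), k(cons(b, e), k(s(b), cons(cons(cons(e, s(b)), s(b)), s(b)))))   [R1 at 1.2.1]
4. k(cons(s(b), cons(e, e)), k(cons(b, e), k(s(b), cons(cons(cons(e, s(b)), s(b)), s(b)))))  →  k(cons(s(b), cons(e, e)), k(cons(b, e), cons(cons(e, s(b)), s(b))))   [R1 at 2.2]
5. k(cons(s(b), cons(e, e)), k(cons(b, e), cons(cons(e, s(b)), s(b))))  →  k(cons(s(b), cons(e, e)), cons(e, s(b)))   [R1 at 2]
6. k(cons(s(b), cons(e, e)), cons(e, s(b)))  →  e   [R1 at ε]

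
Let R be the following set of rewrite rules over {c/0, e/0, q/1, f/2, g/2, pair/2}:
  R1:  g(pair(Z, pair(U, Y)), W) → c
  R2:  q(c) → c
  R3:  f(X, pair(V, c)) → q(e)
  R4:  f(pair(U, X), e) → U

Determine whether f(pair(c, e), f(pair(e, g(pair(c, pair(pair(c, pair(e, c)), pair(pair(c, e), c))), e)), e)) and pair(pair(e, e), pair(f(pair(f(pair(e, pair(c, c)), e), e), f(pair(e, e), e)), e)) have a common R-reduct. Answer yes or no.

Reduce t₁ = f(pair(c, e), f(pair(e, g(pair(c, pair(pair(c, pair(e, c)), pair(pair(c, e), c))), e)), e)):
1. f(pair(c, e), f(pair(e, g(pair(c, pair(pair(c, pair(e, c)), pair(pair(c, e), c))), e)), e))  →  f(pair(c, e), e)   [R4 at 2]
2. f(pair(c, e), e)  →  c   [R4 at ε]

Reduce t₂ = pair(pair(e, e), pair(f(pair(f(pair(e, pair(c, c)), e), e), f(pair(e, e), e)), e)):
1. pair(pair(e, e), pair(f(pair(f(pair(e, pair(c, c)), e), e), f(pair(e, e), e)), e))  →  pair(pair(e, e), pair(f(pair(e, e), f(pair(e, e), e)), e))   [R4 at 2.1.1.1]
2. pair(pair(e, e), pair(f(pair(e, e), f(pair(e, e), e)), e))  →  pair(pair(e, e), pair(f(pair(e, e), e), e))   [R4 at 2.1.2]
3. pair(pair(e, e), pair(f(pair(e, e), e), e))  →  pair(pair(e, e), pair(e, e))   [R4 at 2.1]

no — NF(t₁) = c, NF(t₂) = pair(pair(e, e), pair(e, e))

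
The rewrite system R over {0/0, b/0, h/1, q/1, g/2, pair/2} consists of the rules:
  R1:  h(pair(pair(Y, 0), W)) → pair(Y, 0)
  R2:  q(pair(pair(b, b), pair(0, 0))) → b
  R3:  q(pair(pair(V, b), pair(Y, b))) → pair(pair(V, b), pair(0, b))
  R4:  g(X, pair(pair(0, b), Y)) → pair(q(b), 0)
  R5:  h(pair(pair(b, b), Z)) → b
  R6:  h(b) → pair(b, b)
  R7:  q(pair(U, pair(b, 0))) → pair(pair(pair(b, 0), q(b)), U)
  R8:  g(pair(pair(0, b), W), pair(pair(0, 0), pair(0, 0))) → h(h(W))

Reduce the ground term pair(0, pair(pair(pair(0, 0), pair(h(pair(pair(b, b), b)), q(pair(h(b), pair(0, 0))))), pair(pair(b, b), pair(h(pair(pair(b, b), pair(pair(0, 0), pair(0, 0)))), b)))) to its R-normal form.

1. pair(0, pair(pair(pair(0, 0), pair(h(pair(pair(b, b), b)), q(pair(h(b), pair(0, 0))))), pair(pair(b, b), pair(h(pair(pair(b, b), pair(pair(0, 0), pair(0, 0)))), b))))  →  pair(0, pair(pair(pair(0, 0), pair(b, q(pair(h(b), pair(0, 0))))), pair(pair(b, b), pair(h(pair(pair(b, b), pair(pair(0, 0), pair(0, 0)))), b))))   [R5 at 2.1.2.1]
2. pair(0, pair(pair(pair(0, 0), pair(b, q(pair(h(b), pair(0, 0))))), pair(pair(b, b), pair(h(pair(pair(b, b), pair(pair(0, 0), pair(0, 0)))), b))))  →  pair(0, pair(pair(pair(0, 0), pair(b, q(pair(pair(b, b), pair(0, 0))))), pair(pair(b, b), pair(h(pair(pair(b, b), pair(pair(0, 0), pair(0, 0)))), b))))   [R6 at 2.1.2.2.1.1]
3. pair(0, pair(pair(pair(0, 0), pair(b, q(pair(pair(b, b), pair(0, 0))))), pair(pair(b, b), pair(h(pair(pair(b, b), pair(pair(0, 0), pair(0, 0)))), b))))  →  pair(0, pair(pair(pair(0, 0), pair(b, b)), pair(pair(b, b), pair(h(pair(pair(b, b), pair(pair(0, 0), pair(0, 0)))), b))))   [R2 at 2.1.2.2]
4. pair(0, pair(pair(pair(0, 0), pair(b, b)), pair(pair(b, b), pair(h(pair(pair(b, b), pair(pair(0, 0), pair(0, 0)))), b))))  →  pair(0, pair(pair(pair(0, 0), pair(b, b)), pair(pair(b, b), pair(b, b))))   [R5 at 2.2.2.1]

pair(0, pair(pair(pair(0, 0), pair(b, b)), pair(pair(b, b), pair(b, b))))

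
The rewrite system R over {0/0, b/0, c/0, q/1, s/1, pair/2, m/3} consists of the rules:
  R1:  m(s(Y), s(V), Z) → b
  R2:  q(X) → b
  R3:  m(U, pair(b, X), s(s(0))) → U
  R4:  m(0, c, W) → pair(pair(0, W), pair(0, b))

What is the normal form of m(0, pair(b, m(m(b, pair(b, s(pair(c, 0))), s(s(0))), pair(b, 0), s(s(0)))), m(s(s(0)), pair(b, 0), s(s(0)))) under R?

0

1. m(0, pair(b, m(m(b, pair(b, s(pair(c, 0))), s(s(0))), pair(b, 0), s(s(0)))), m(s(s(0)), pair(b, 0), s(s(0))))  →  m(0, pair(b, m(b, pair(b, s(pair(c, 0))), s(s(0)))), m(s(s(0)), pair(b, 0), s(s(0))))   [R3 at 2.2]
2. m(0, pair(b, m(b, pair(b, s(pair(c, 0))), s(s(0)))), m(s(s(0)), pair(b, 0), s(s(0))))  →  m(0, pair(b, b), m(s(s(0)), pair(b, 0), s(s(0))))   [R3 at 2.2]
3. m(0, pair(b, b), m(s(s(0)), pair(b, 0), s(s(0))))  →  m(0, pair(b, b), s(s(0)))   [R3 at 3]
4. m(0, pair(b, b), s(s(0)))  →  0   [R3 at ε]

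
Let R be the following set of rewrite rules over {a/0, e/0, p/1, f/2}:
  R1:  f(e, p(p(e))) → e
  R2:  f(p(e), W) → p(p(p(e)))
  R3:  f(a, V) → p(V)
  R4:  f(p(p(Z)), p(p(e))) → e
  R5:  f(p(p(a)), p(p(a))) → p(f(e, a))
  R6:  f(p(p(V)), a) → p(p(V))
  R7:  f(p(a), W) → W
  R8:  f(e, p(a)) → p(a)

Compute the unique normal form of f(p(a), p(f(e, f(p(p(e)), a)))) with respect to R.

p(e)

1. f(p(a), p(f(e, f(p(p(e)), a))))  →  p(f(e, f(p(p(e)), a)))   [R7 at ε]
2. p(f(e, f(p(p(e)), a)))  →  p(f(e, p(p(e))))   [R6 at 1.2]
3. p(f(e, p(p(e))))  →  p(e)   [R1 at 1]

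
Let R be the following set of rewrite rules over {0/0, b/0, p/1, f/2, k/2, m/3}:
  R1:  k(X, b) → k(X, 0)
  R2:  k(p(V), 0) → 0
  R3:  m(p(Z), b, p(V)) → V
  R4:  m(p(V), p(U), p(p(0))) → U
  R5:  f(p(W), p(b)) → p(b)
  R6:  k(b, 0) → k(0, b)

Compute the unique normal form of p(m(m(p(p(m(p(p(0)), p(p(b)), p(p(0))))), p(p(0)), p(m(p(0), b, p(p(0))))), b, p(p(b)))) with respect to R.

p(p(b))

1. p(m(m(p(p(m(p(p(0)), p(p(b)), p(p(0))))), p(p(0)), p(m(p(0), b, p(p(0))))), b, p(p(b))))  →  p(m(m(p(p(p(b))), p(p(0)), p(m(p(0), b, p(p(0))))), b, p(p(b))))   [R4 at 1.1.1.1.1]
2. p(m(m(p(p(p(b))), p(p(0)), p(m(p(0), b, p(p(0))))), b, p(p(b))))  →  p(m(m(p(p(p(b))), p(p(0)), p(p(0))), b, p(p(b))))   [R3 at 1.1.3.1]
3. p(m(m(p(p(p(b))), p(p(0)), p(p(0))), b, p(p(b))))  →  p(m(p(0), b, p(p(b))))   [R4 at 1.1]
4. p(m(p(0), b, p(p(b))))  →  p(p(b))   [R3 at 1]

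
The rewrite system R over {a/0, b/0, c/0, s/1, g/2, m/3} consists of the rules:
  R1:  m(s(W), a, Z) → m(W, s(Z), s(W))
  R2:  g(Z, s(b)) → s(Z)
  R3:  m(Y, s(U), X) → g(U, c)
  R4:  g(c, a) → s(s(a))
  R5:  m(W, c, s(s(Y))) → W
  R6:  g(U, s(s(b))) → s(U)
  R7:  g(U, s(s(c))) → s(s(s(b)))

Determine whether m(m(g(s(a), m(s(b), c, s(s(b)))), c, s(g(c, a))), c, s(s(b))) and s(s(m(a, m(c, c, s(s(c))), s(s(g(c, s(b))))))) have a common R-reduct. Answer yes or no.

yes — NF(t₁) = s(s(a)), NF(t₂) = s(s(a))

Reduce t₁ = m(m(g(s(a), m(s(b), c, s(s(b)))), c, s(g(c, a))), c, s(s(b))):
1. m(m(g(s(a), m(s(b), c, s(s(b)))), c, s(g(c, a))), c, s(s(b)))  →  m(g(s(a), m(s(b), c, s(s(b)))), c, s(g(c, a)))   [R5 at ε]
2. m(g(s(a), m(s(b), c, s(s(b)))), c, s(g(c, a)))  →  m(g(s(a), s(b)), c, s(g(c, a)))   [R5 at 1.2]
3. m(g(s(a), s(b)), c, s(g(c, a)))  →  m(s(s(a)), c, s(g(c, a)))   [R2 at 1]
4. m(s(s(a)), c, s(g(c, a)))  →  m(s(s(a)), c, s(s(s(a))))   [R4 at 3.1]
5. m(s(s(a)), c, s(s(s(a))))  →  s(s(a))   [R5 at ε]

Reduce t₂ = s(s(m(a, m(c, c, s(s(c))), s(s(g(c, s(b))))))):
1. s(s(m(a, m(c, c, s(s(c))), s(s(g(c, s(b)))))))  →  s(s(m(a, c, s(s(g(c, s(b)))))))   [R5 at 1.1.2]
2. s(s(m(a, c, s(s(g(c, s(b)))))))  →  s(s(a))   [R5 at 1.1]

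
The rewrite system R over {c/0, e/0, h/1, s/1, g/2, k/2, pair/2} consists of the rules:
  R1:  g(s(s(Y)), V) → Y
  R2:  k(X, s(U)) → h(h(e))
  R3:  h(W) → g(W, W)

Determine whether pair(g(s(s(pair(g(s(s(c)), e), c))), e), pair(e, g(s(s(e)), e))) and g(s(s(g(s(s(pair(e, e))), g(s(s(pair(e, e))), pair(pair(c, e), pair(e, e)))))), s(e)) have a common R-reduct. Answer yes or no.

Reduce t₁ = pair(g(s(s(pair(g(s(s(c)), e), c))), e), pair(e, g(s(s(e)), e))):
1. pair(g(s(s(pair(g(s(s(c)), e), c))), e), pair(e, g(s(s(e)), e)))  →  pair(pair(g(s(s(c)), e), c), pair(e, g(s(s(e)), e)))   [R1 at 1]
2. pair(pair(g(s(s(c)), e), c), pair(e, g(s(s(e)), e)))  →  pair(pair(c, c), pair(e, g(s(s(e)), e)))   [R1 at 1.1]
3. pair(pair(c, c), pair(e, g(s(s(e)), e)))  →  pair(pair(c, c), pair(e, e))   [R1 at 2.2]

Reduce t₂ = g(s(s(g(s(s(pair(e, e))), g(s(s(pair(e, e))), pair(pair(c, e), pair(e, e)))))), s(e)):
1. g(s(s(g(s(s(pair(e, e))), g(s(s(pair(e, e))), pair(pair(c, e), pair(e, e)))))), s(e))  →  g(s(s(pair(e, e))), g(s(s(pair(e, e))), pair(pair(c, e), pair(e, e))))   [R1 at ε]
2. g(s(s(pair(e, e))), g(s(s(pair(e, e))), pair(pair(c, e), pair(e, e))))  →  pair(e, e)   [R1 at ε]

no — NF(t₁) = pair(pair(c, c), pair(e, e)), NF(t₂) = pair(e, e)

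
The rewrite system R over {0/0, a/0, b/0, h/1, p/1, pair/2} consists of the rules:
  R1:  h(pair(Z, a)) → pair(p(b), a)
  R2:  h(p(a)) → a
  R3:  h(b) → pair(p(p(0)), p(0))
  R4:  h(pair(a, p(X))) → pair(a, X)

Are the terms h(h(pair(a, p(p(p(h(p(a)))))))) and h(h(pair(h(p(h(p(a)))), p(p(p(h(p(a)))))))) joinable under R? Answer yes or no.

Reduce t₁ = h(h(pair(a, p(p(p(h(p(a)))))))):
1. h(h(pair(a, p(p(p(h(p(a))))))))  →  h(pair(a, p(p(h(p(a))))))   [R4 at 1]
2. h(pair(a, p(p(h(p(a))))))  →  pair(a, p(h(p(a))))   [R4 at ε]
3. pair(a, p(h(p(a))))  →  pair(a, p(a))   [R2 at 2.1]

Reduce t₂ = h(h(pair(h(p(h(p(a)))), p(p(p(h(p(a)))))))):
1. h(h(pair(h(p(h(p(a)))), p(p(p(h(p(a))))))))  →  h(h(pair(h(p(a)), p(p(p(h(p(a))))))))   [R2 at 1.1.1.1.1]
2. h(h(pair(h(p(a)), p(p(p(h(p(a))))))))  →  h(h(pair(a, p(p(p(h(p(a))))))))   [R2 at 1.1.1]
3. h(h(pair(a, p(p(p(h(p(a))))))))  →  h(pair(a, p(p(h(p(a))))))   [R4 at 1]
4. h(pair(a, p(p(h(p(a))))))  →  pair(a, p(h(p(a))))   [R4 at ε]
5. pair(a, p(h(p(a))))  →  pair(a, p(a))   [R2 at 2.1]

yes — NF(t₁) = pair(a, p(a)), NF(t₂) = pair(a, p(a))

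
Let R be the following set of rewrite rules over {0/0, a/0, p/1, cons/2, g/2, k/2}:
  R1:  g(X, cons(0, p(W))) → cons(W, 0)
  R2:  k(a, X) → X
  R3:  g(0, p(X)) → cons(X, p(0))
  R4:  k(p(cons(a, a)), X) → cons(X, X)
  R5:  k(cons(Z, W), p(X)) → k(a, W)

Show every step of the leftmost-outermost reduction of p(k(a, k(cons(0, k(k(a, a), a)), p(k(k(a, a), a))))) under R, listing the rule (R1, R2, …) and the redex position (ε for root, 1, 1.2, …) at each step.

1. p(k(a, k(cons(0, k(k(a, a), a)), p(k(k(a, a), a)))))  →  p(k(cons(0, k(k(a, a), a)), p(k(k(a, a), a))))   [R2 at 1]
2. p(k(cons(0, k(k(a, a), a)), p(k(k(a, a), a))))  →  p(k(a, k(k(a, a), a)))   [R5 at 1]
3. p(k(a, k(k(a, a), a)))  →  p(k(k(a, a), a))   [R2 at 1]
4. p(k(k(a, a), a))  →  p(k(a, a))   [R2 at 1.1]
5. p(k(a, a))  →  p(a)   [R2 at 1]

p(a)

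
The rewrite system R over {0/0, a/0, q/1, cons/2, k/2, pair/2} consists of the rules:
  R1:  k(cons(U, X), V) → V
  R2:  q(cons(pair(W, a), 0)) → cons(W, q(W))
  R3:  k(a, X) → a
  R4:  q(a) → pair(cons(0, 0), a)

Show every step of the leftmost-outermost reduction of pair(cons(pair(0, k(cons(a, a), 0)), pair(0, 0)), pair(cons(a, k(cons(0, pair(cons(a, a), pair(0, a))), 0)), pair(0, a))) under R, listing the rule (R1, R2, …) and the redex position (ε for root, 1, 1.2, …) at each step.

1. pair(cons(pair(0, k(cons(a, a), 0)), pair(0, 0)), pair(cons(a, k(cons(0, pair(cons(a, a), pair(0, a))), 0)), pair(0, a)))  →  pair(cons(pair(0, 0), pair(0, 0)), pair(cons(a, k(cons(0, pair(cons(a, a), pair(0, a))), 0)), pair(0, a)))   [R1 at 1.1.2]
2. pair(cons(pair(0, 0), pair(0, 0)), pair(cons(a, k(cons(0, pair(cons(a, a), pair(0, a))), 0)), pair(0, a)))  →  pair(cons(pair(0, 0), pair(0, 0)), pair(cons(a, 0), pair(0, a)))   [R1 at 2.1.2]

pair(cons(pair(0, 0), pair(0, 0)), pair(cons(a, 0), pair(0, a)))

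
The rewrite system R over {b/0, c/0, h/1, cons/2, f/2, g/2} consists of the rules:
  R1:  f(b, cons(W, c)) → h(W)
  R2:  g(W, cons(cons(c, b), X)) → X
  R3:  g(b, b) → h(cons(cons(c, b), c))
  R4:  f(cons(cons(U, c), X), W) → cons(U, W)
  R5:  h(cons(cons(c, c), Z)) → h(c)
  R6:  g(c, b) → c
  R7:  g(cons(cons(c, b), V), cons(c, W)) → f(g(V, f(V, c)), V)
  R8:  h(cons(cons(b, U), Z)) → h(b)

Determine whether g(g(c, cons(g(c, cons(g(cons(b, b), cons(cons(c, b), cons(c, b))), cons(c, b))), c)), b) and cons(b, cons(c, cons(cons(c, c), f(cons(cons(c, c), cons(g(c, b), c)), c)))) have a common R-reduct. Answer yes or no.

Reduce t₁ = g(g(c, cons(g(c, cons(g(cons(b, b), cons(cons(c, b), cons(c, b))), cons(c, b))), c)), b):
1. g(g(c, cons(g(c, cons(g(cons(b, b), cons(cons(c, b), cons(c, b))), cons(c, b))), c)), b)  →  g(g(c, cons(g(c, cons(cons(c, b), cons(c, b))), c)), b)   [R2 at 1.2.1.2.1]
2. g(g(c, cons(g(c, cons(cons(c, b), cons(c, b))), c)), b)  →  g(g(c, cons(cons(c, b), c)), b)   [R2 at 1.2.1]
3. g(g(c, cons(cons(c, b), c)), b)  →  g(c, b)   [R2 at 1]
4. g(c, b)  →  c   [R6 at ε]

Reduce t₂ = cons(b, cons(c, cons(cons(c, c), f(cons(cons(c, c), cons(g(c, b), c)), c)))):
1. cons(b, cons(c, cons(cons(c, c), f(cons(cons(c, c), cons(g(c, b), c)), c))))  →  cons(b, cons(c, cons(cons(c, c), cons(c, c))))   [R4 at 2.2.2]

no — NF(t₁) = c, NF(t₂) = cons(b, cons(c, cons(cons(c, c), cons(c, c))))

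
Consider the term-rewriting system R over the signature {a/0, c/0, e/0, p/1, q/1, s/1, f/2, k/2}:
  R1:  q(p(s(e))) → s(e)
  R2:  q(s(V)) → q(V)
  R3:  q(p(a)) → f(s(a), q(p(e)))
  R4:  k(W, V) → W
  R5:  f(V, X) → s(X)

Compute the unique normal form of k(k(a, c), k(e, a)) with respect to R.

a

1. k(k(a, c), k(e, a))  →  k(a, c)   [R4 at ε]
2. k(a, c)  →  a   [R4 at ε]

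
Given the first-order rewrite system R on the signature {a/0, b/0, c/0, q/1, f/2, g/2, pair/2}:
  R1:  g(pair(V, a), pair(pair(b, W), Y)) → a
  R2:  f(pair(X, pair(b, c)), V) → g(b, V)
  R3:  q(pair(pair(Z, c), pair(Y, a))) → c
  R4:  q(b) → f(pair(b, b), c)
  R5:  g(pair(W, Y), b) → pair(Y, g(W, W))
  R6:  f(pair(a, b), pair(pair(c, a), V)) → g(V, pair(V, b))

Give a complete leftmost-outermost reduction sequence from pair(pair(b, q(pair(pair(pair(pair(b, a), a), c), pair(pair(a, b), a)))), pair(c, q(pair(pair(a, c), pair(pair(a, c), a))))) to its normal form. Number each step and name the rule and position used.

pair(pair(b, c), pair(c, c))

1. pair(pair(b, q(pair(pair(pair(pair(b, a), a), c), pair(pair(a, b), a)))), pair(c, q(pair(pair(a, c), pair(pair(a, c), a)))))  →  pair(pair(b, c), pair(c, q(pair(pair(a, c), pair(pair(a, c), a)))))   [R3 at 1.2]
2. pair(pair(b, c), pair(c, q(pair(pair(a, c), pair(pair(a, c), a)))))  →  pair(pair(b, c), pair(c, c))   [R3 at 2.2]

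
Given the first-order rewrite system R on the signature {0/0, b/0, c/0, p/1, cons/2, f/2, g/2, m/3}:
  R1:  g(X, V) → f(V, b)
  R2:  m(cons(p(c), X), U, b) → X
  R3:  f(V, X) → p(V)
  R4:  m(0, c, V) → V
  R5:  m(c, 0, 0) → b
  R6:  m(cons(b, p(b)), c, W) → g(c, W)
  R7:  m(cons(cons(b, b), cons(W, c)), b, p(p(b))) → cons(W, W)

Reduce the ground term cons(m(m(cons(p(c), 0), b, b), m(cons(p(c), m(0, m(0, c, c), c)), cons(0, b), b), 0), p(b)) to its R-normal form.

cons(0, p(b))

1. cons(m(m(cons(p(c), 0), b, b), m(cons(p(c), m(0, m(0, c, c), c)), cons(0, b), b), 0), p(b))  →  cons(m(0, m(cons(p(c), m(0, m(0, c, c), c)), cons(0, b), b), 0), p(b))   [R2 at 1.1]
2. cons(m(0, m(cons(p(c), m(0, m(0, c, c), c)), cons(0, b), b), 0), p(b))  →  cons(m(0, m(0, m(0, c, c), c), 0), p(b))   [R2 at 1.2]
3. cons(m(0, m(0, m(0, c, c), c), 0), p(b))  →  cons(m(0, m(0, c, c), 0), p(b))   [R4 at 1.2.2]
4. cons(m(0, m(0, c, c), 0), p(b))  →  cons(m(0, c, 0), p(b))   [R4 at 1.2]
5. cons(m(0, c, 0), p(b))  →  cons(0, p(b))   [R4 at 1]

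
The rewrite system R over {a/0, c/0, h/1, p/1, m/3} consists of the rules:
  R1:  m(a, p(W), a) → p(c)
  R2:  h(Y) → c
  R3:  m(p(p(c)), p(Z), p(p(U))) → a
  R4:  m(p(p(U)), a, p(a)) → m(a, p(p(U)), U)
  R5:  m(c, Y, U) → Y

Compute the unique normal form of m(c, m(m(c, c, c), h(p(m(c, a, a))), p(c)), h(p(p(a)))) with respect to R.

1. m(c, m(m(c, c, c), h(p(m(c, a, a))), p(c)), h(p(p(a))))  →  m(m(c, c, c), h(p(m(c, a, a))), p(c))   [R5 at ε]
2. m(m(c, c, c), h(p(m(c, a, a))), p(c))  →  m(c, h(p(m(c, a, a))), p(c))   [R5 at 1]
3. m(c, h(p(m(c, a, a))), p(c))  →  h(p(m(c, a, a)))   [R5 at ε]
4. h(p(m(c, a, a)))  →  c   [R2 at ε]

c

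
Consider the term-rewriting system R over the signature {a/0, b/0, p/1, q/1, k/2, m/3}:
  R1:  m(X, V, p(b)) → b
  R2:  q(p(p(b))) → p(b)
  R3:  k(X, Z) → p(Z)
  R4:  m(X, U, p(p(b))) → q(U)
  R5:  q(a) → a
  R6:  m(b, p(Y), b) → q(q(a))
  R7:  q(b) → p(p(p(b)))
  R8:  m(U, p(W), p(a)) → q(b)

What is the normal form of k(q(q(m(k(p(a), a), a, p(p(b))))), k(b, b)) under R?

1. k(q(q(m(k(p(a), a), a, p(p(b))))), k(b, b))  →  p(k(b, b))   [R3 at ε]
2. p(k(b, b))  →  p(p(b))   [R3 at 1]

p(p(b))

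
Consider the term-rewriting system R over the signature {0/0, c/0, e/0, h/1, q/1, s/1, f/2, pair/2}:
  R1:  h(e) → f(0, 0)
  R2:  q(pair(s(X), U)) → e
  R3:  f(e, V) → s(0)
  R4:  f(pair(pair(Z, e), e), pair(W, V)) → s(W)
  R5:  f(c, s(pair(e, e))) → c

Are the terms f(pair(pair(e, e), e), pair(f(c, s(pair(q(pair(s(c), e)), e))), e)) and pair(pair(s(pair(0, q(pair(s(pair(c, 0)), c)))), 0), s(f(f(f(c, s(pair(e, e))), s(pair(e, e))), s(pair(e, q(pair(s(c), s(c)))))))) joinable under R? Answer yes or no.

no — NF(t₁) = s(c), NF(t₂) = pair(pair(s(pair(0, e)), 0), s(c))

Reduce t₁ = f(pair(pair(e, e), e), pair(f(c, s(pair(q(pair(s(c), e)), e))), e)):
1. f(pair(pair(e, e), e), pair(f(c, s(pair(q(pair(s(c), e)), e))), e))  →  s(f(c, s(pair(q(pair(s(c), e)), e))))   [R4 at ε]
2. s(f(c, s(pair(q(pair(s(c), e)), e))))  →  s(f(c, s(pair(e, e))))   [R2 at 1.2.1.1]
3. s(f(c, s(pair(e, e))))  →  s(c)   [R5 at 1]

Reduce t₂ = pair(pair(s(pair(0, q(pair(s(pair(c, 0)), c)))), 0), s(f(f(f(c, s(pair(e, e))), s(pair(e, e))), s(pair(e, q(pair(s(c), s(c)))))))):
1. pair(pair(s(pair(0, q(pair(s(pair(c, 0)), c)))), 0), s(f(f(f(c, s(pair(e, e))), s(pair(e, e))), s(pair(e, q(pair(s(c), s(c))))))))  →  pair(pair(s(pair(0, e)), 0), s(f(f(f(c, s(pair(e, e))), s(pair(e, e))), s(pair(e, q(pair(s(c), s(c))))))))   [R2 at 1.1.1.2]
2. pair(pair(s(pair(0, e)), 0), s(f(f(f(c, s(pair(e, e))), s(pair(e, e))), s(pair(e, q(pair(s(c), s(c))))))))  →  pair(pair(s(pair(0, e)), 0), s(f(f(c, s(pair(e, e))), s(pair(e, q(pair(s(c), s(c))))))))   [R5 at 2.1.1.1]
3. pair(pair(s(pair(0, e)), 0), s(f(f(c, s(pair(e, e))), s(pair(e, q(pair(s(c), s(c))))))))  →  pair(pair(s(pair(0, e)), 0), s(f(c, s(pair(e, q(pair(s(c), s(c))))))))   [R5 at 2.1.1]
4. pair(pair(s(pair(0, e)), 0), s(f(c, s(pair(e, q(pair(s(c), s(c))))))))  →  pair(pair(s(pair(0, e)), 0), s(f(c, s(pair(e, e)))))   [R2 at 2.1.2.1.2]
5. pair(pair(s(pair(0, e)), 0), s(f(c, s(pair(e, e)))))  →  pair(pair(s(pair(0, e)), 0), s(c))   [R5 at 2.1]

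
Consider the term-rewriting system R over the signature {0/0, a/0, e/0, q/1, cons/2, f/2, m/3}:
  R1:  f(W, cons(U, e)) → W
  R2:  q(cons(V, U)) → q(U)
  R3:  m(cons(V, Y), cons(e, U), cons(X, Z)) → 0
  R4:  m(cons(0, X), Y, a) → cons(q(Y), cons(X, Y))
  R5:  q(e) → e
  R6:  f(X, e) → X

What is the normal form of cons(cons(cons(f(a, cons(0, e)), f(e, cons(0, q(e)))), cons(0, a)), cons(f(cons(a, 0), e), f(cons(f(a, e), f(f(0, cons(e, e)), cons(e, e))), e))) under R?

1. cons(cons(cons(f(a, cons(0, e)), f(e, cons(0, q(e)))), cons(0, a)), cons(f(cons(a, 0), e), f(cons(f(a, e), f(f(0, cons(e, e)), cons(e, e))), e)))  →  cons(cons(cons(a, f(e, cons(0, q(e)))), cons(0, a)), cons(f(cons(a, 0), e), f(cons(f(a, e), f(f(0, cons(e, e)), cons(e, e))), e)))   [R1 at 1.1.1]
2. cons(cons(cons(a, f(e, cons(0, q(e)))), cons(0, a)), cons(f(cons(a, 0), e), f(cons(f(a, e), f(f(0, cons(e, e)), cons(e, e))), e)))  →  cons(cons(cons(a, f(e, cons(0, e))), cons(0, a)), cons(f(cons(a, 0), e), f(cons(f(a, e), f(f(0, cons(e, e)), cons(e, e))), e)))   [R5 at 1.1.2.2.2]
3. cons(cons(cons(a, f(e, cons(0, e))), cons(0, a)), cons(f(cons(a, 0), e), f(cons(f(a, e), f(f(0, cons(e, e)), cons(e, e))), e)))  →  cons(cons(cons(a, e), cons(0, a)), cons(f(cons(a, 0), e), f(cons(f(a, e), f(f(0, cons(e, e)), cons(e, e))), e)))   [R1 at 1.1.2]
4. cons(cons(cons(a, e), cons(0, a)), cons(f(cons(a, 0), e), f(cons(f(a, e), f(f(0, cons(e, e)), cons(e, e))), e)))  →  cons(cons(cons(a, e), cons(0, a)), cons(cons(a, 0), f(cons(f(a, e), f(f(0, cons(e, e)), cons(e, e))), e)))   [R6 at 2.1]
5. cons(cons(cons(a, e), cons(0, a)), cons(cons(a, 0), f(cons(f(a, e), f(f(0, cons(e, e)), cons(e, e))), e)))  →  cons(cons(cons(a, e), cons(0, a)), cons(cons(a, 0), cons(f(a, e), f(f(0, cons(e, e)), cons(e, e)))))   [R6 at 2.2]
6. cons(cons(cons(a, e), cons(0, a)), cons(cons(a, 0), cons(f(a, e), f(f(0, cons(e, e)), cons(e, e)))))  →  cons(cons(cons(a, e), cons(0, a)), cons(cons(a, 0), cons(a, f(f(0, cons(e, e)), cons(e, e)))))   [R6 at 2.2.1]
7. cons(cons(cons(a, e), cons(0, a)), cons(cons(a, 0), cons(a, f(f(0, cons(e, e)), cons(e, e)))))  →  cons(cons(cons(a, e), cons(0, a)), cons(cons(a, 0), cons(a, f(0, cons(e, e)))))   [R1 at 2.2.2]
8. cons(cons(cons(a, e), cons(0, a)), cons(cons(a, 0), cons(a, f(0, cons(e, e)))))  →  cons(cons(cons(a, e), cons(0, a)), cons(cons(a, 0), cons(a, 0)))   [R1 at 2.2.2]

cons(cons(cons(a, e), cons(0, a)), cons(cons(a, 0), cons(a, 0)))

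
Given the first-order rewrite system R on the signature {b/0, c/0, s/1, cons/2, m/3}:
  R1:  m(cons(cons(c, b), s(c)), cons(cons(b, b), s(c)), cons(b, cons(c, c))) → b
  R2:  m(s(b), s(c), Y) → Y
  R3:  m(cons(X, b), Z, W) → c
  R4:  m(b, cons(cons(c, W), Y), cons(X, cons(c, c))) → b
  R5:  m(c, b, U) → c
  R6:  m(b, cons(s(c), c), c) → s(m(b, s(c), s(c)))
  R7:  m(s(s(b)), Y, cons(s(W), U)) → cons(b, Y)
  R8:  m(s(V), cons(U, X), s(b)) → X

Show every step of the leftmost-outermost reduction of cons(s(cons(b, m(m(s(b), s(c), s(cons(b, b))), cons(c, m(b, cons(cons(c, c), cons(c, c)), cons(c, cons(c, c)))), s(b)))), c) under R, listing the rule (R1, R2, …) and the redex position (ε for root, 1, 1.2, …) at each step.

cons(s(cons(b, b)), c)

1. cons(s(cons(b, m(m(s(b), s(c), s(cons(b, b))), cons(c, m(b, cons(cons(c, c), cons(c, c)), cons(c, cons(c, c)))), s(b)))), c)  →  cons(s(cons(b, m(s(cons(b, b)), cons(c, m(b, cons(cons(c, c), cons(c, c)), cons(c, cons(c, c)))), s(b)))), c)   [R2 at 1.1.2.1]
2. cons(s(cons(b, m(s(cons(b, b)), cons(c, m(b, cons(cons(c, c), cons(c, c)), cons(c, cons(c, c)))), s(b)))), c)  →  cons(s(cons(b, m(b, cons(cons(c, c), cons(c, c)), cons(c, cons(c, c))))), c)   [R8 at 1.1.2]
3. cons(s(cons(b, m(b, cons(cons(c, c), cons(c, c)), cons(c, cons(c, c))))), c)  →  cons(s(cons(b, b)), c)   [R4 at 1.1.2]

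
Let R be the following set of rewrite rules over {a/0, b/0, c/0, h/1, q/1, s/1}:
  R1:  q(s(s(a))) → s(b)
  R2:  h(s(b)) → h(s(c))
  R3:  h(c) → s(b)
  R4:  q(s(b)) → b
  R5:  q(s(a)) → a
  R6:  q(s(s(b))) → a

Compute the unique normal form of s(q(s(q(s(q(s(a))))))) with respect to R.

1. s(q(s(q(s(q(s(a)))))))  →  s(q(s(q(s(a)))))   [R5 at 1.1.1.1.1]
2. s(q(s(q(s(a)))))  →  s(q(s(a)))   [R5 at 1.1.1]
3. s(q(s(a)))  →  s(a)   [R5 at 1]

s(a)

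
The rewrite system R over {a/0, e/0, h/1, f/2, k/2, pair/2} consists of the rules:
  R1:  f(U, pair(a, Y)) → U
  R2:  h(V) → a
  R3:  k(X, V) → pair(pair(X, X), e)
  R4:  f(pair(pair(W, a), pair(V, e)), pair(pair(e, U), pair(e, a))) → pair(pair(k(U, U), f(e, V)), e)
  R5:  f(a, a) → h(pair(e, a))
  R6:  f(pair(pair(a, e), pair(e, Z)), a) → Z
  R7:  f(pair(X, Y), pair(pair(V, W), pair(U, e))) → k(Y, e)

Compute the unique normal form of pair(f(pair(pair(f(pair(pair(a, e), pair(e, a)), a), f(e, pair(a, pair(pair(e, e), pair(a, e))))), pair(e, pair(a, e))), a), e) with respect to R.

pair(pair(a, e), e)

1. pair(f(pair(pair(f(pair(pair(a, e), pair(e, a)), a), f(e, pair(a, pair(pair(e, e), pair(a, e))))), pair(e, pair(a, e))), a), e)  →  pair(f(pair(pair(a, f(e, pair(a, pair(pair(e, e), pair(a, e))))), pair(e, pair(a, e))), a), e)   [R6 at 1.1.1.1]
2. pair(f(pair(pair(a, f(e, pair(a, pair(pair(e, e), pair(a, e))))), pair(e, pair(a, e))), a), e)  →  pair(f(pair(pair(a, e), pair(e, pair(a, e))), a), e)   [R1 at 1.1.1.2]
3. pair(f(pair(pair(a, e), pair(e, pair(a, e))), a), e)  →  pair(pair(a, e), e)   [R6 at 1]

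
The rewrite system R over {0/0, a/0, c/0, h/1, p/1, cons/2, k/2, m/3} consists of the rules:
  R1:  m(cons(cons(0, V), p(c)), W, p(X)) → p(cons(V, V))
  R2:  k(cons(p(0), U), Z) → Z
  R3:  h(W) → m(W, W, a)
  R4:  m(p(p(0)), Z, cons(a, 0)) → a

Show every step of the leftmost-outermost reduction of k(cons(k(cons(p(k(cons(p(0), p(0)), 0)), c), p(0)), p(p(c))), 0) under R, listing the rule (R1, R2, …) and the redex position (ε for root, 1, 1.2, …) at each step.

0

1. k(cons(k(cons(p(k(cons(p(0), p(0)), 0)), c), p(0)), p(p(c))), 0)  →  k(cons(k(cons(p(0), c), p(0)), p(p(c))), 0)   [R2 at 1.1.1.1.1]
2. k(cons(k(cons(p(0), c), p(0)), p(p(c))), 0)  →  k(cons(p(0), p(p(c))), 0)   [R2 at 1.1]
3. k(cons(p(0), p(p(c))), 0)  →  0   [R2 at ε]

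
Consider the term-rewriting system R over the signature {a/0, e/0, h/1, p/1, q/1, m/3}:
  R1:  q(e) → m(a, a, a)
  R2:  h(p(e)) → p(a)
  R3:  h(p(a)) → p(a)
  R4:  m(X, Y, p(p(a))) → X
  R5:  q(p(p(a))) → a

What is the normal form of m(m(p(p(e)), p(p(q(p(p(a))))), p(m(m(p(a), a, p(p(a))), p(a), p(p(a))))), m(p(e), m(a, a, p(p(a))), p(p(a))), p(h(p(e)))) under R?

1. m(m(p(p(e)), p(p(q(p(p(a))))), p(m(m(p(a), a, p(p(a))), p(a), p(p(a))))), m(p(e), m(a, a, p(p(a))), p(p(a))), p(h(p(e))))  →  m(m(p(p(e)), p(p(a)), p(m(m(p(a), a, p(p(a))), p(a), p(p(a))))), m(p(e), m(a, a, p(p(a))), p(p(a))), p(h(p(e))))   [R5 at 1.2.1.1]
2. m(m(p(p(e)), p(p(a)), p(m(m(p(a), a, p(p(a))), p(a), p(p(a))))), m(p(e), m(a, a, p(p(a))), p(p(a))), p(h(p(e))))  →  m(m(p(p(e)), p(p(a)), p(m(p(a), a, p(p(a))))), m(p(e), m(a, a, p(p(a))), p(p(a))), p(h(p(e))))   [R4 at 1.3.1]
3. m(m(p(p(e)), p(p(a)), p(m(p(a), a, p(p(a))))), m(p(e), m(a, a, p(p(a))), p(p(a))), p(h(p(e))))  →  m(m(p(p(e)), p(p(a)), p(p(a))), m(p(e), m(a, a, p(p(a))), p(p(a))), p(h(p(e))))   [R4 at 1.3.1]
4. m(m(p(p(e)), p(p(a)), p(p(a))), m(p(e), m(a, a, p(p(a))), p(p(a))), p(h(p(e))))  →  m(p(p(e)), m(p(e), m(a, a, p(p(a))), p(p(a))), p(h(p(e))))   [R4 at 1]
5. m(p(p(e)), m(p(e), m(a, a, p(p(a))), p(p(a))), p(h(p(e))))  →  m(p(p(e)), p(e), p(h(p(e))))   [R4 at 2]
6. m(p(p(e)), p(e), p(h(p(e))))  →  m(p(p(e)), p(e), p(p(a)))   [R2 at 3.1]
7. m(p(p(e)), p(e), p(p(a)))  →  p(p(e))   [R4 at ε]

p(p(e))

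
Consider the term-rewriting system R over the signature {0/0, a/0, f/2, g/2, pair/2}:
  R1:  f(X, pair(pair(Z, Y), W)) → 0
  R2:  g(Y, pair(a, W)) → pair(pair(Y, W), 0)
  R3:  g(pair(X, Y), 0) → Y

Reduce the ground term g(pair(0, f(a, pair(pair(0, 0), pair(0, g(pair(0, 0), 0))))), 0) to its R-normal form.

1. g(pair(0, f(a, pair(pair(0, 0), pair(0, g(pair(0, 0), 0))))), 0)  →  f(a, pair(pair(0, 0), pair(0, g(pair(0, 0), 0))))   [R3 at ε]
2. f(a, pair(pair(0, 0), pair(0, g(pair(0, 0), 0))))  →  0   [R1 at ε]

0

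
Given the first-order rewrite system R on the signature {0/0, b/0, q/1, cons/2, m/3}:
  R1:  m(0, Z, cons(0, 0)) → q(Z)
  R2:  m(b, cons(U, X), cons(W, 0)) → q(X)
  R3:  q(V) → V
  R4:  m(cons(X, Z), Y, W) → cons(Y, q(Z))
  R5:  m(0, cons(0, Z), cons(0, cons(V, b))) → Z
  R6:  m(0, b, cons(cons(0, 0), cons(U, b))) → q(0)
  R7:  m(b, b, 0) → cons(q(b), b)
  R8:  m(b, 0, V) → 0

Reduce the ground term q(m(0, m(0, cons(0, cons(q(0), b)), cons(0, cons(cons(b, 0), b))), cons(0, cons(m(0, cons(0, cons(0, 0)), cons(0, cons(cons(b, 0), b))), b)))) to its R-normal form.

1. q(m(0, m(0, cons(0, cons(q(0), b)), cons(0, cons(cons(b, 0), b))), cons(0, cons(m(0, cons(0, cons(0, 0)), cons(0, cons(cons(b, 0), b))), b))))  →  m(0, m(0, cons(0, cons(q(0), b)), cons(0, cons(cons(b, 0), b))), cons(0, cons(m(0, cons(0, cons(0, 0)), cons(0, cons(cons(b, 0), b))), b)))   [R3 at ε]
2. m(0, m(0, cons(0, cons(q(0), b)), cons(0, cons(cons(b, 0), b))), cons(0, cons(m(0, cons(0, cons(0, 0)), cons(0, cons(cons(b, 0), b))), b)))  →  m(0, cons(q(0), b), cons(0, cons(m(0, cons(0, cons(0, 0)), cons(0, cons(cons(b, 0), b))), b)))   [R5 at 2]
3. m(0, cons(q(0), b), cons(0, cons(m(0, cons(0, cons(0, 0)), cons(0, cons(cons(b, 0), b))), b)))  →  m(0, cons(0, b), cons(0, cons(m(0, cons(0, cons(0, 0)), cons(0, cons(cons(b, 0), b))), b)))   [R3 at 2.1]
4. m(0, cons(0, b), cons(0, cons(m(0, cons(0, cons(0, 0)), cons(0, cons(cons(b, 0), b))), b)))  →  b   [R5 at ε]

b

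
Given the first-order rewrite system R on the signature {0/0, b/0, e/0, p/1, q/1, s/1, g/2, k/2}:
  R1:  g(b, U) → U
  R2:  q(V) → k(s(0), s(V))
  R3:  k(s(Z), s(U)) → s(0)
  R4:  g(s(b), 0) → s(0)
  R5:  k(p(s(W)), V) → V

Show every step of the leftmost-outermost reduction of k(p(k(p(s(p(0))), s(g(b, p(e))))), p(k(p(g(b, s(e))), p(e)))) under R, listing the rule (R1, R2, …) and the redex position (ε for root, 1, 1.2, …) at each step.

p(p(e))

1. k(p(k(p(s(p(0))), s(g(b, p(e))))), p(k(p(g(b, s(e))), p(e))))  →  k(p(s(g(b, p(e)))), p(k(p(g(b, s(e))), p(e))))   [R5 at 1.1]
2. k(p(s(g(b, p(e)))), p(k(p(g(b, s(e))), p(e))))  →  p(k(p(g(b, s(e))), p(e)))   [R5 at ε]
3. p(k(p(g(b, s(e))), p(e)))  →  p(k(p(s(e)), p(e)))   [R1 at 1.1.1]
4. p(k(p(s(e)), p(e)))  →  p(p(e))   [R5 at 1]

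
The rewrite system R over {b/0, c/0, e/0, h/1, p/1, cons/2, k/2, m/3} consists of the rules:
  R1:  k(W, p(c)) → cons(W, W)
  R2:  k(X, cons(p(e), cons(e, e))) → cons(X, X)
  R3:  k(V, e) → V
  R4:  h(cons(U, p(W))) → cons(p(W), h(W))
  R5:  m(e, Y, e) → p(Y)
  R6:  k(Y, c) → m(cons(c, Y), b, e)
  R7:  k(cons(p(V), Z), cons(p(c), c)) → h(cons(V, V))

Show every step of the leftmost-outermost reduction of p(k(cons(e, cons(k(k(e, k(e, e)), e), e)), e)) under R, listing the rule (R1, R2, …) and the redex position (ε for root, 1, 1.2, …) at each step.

1. p(k(cons(e, cons(k(k(e, k(e, e)), e), e)), e))  →  p(cons(e, cons(k(k(e, k(e, e)), e), e)))   [R3 at 1]
2. p(cons(e, cons(k(k(e, k(e, e)), e), e)))  →  p(cons(e, cons(k(e, k(e, e)), e)))   [R3 at 1.2.1]
3. p(cons(e, cons(k(e, k(e, e)), e)))  →  p(cons(e, cons(k(e, e), e)))   [R3 at 1.2.1.2]
4. p(cons(e, cons(k(e, e), e)))  →  p(cons(e, cons(e, e)))   [R3 at 1.2.1]

p(cons(e, cons(e, e)))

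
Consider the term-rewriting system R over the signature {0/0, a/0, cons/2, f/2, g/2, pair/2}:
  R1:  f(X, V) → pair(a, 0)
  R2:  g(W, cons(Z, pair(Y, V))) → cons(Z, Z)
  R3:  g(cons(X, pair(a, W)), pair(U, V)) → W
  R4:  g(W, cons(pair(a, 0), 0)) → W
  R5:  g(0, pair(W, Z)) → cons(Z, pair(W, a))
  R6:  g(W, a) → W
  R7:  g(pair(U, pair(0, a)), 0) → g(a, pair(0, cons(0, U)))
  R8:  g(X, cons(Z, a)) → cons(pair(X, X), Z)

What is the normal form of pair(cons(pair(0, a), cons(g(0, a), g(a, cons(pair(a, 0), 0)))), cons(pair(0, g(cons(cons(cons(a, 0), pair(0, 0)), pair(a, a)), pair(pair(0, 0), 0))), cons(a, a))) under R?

1. pair(cons(pair(0, a), cons(g(0, a), g(a, cons(pair(a, 0), 0)))), cons(pair(0, g(cons(cons(cons(a, 0), pair(0, 0)), pair(a, a)), pair(pair(0, 0), 0))), cons(a, a)))  →  pair(cons(pair(0, a), cons(0, g(a, cons(pair(a, 0), 0)))), cons(pair(0, g(cons(cons(cons(a, 0), pair(0, 0)), pair(a, a)), pair(pair(0, 0), 0))), cons(a, a)))   [R6 at 1.2.1]
2. pair(cons(pair(0, a), cons(0, g(a, cons(pair(a, 0), 0)))), cons(pair(0, g(cons(cons(cons(a, 0), pair(0, 0)), pair(a, a)), pair(pair(0, 0), 0))), cons(a, a)))  →  pair(cons(pair(0, a), cons(0, a)), cons(pair(0, g(cons(cons(cons(a, 0), pair(0, 0)), pair(a, a)), pair(pair(0, 0), 0))), cons(a, a)))   [R4 at 1.2.2]
3. pair(cons(pair(0, a), cons(0, a)), cons(pair(0, g(cons(cons(cons(a, 0), pair(0, 0)), pair(a, a)), pair(pair(0, 0), 0))), cons(a, a)))  →  pair(cons(pair(0, a), cons(0, a)), cons(pair(0, a), cons(a, a)))   [R3 at 2.1.2]

pair(cons(pair(0, a), cons(0, a)), cons(pair(0, a), cons(a, a)))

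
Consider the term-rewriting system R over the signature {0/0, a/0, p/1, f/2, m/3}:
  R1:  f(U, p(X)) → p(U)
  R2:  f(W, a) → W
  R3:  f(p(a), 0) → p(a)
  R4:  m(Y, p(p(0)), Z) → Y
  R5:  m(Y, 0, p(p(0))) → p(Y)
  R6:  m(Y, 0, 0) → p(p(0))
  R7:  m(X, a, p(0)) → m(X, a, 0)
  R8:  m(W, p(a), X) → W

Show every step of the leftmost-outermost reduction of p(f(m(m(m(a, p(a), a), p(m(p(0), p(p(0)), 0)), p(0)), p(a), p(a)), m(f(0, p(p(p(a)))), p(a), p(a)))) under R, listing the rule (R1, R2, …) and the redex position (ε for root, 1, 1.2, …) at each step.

1. p(f(m(m(m(a, p(a), a), p(m(p(0), p(p(0)), 0)), p(0)), p(a), p(a)), m(f(0, p(p(p(a)))), p(a), p(a))))  →  p(f(m(m(a, p(a), a), p(m(p(0), p(p(0)), 0)), p(0)), m(f(0, p(p(p(a)))), p(a), p(a))))   [R8 at 1.1]
2. p(f(m(m(a, p(a), a), p(m(p(0), p(p(0)), 0)), p(0)), m(f(0, p(p(p(a)))), p(a), p(a))))  →  p(f(m(a, p(m(p(0), p(p(0)), 0)), p(0)), m(f(0, p(p(p(a)))), p(a), p(a))))   [R8 at 1.1.1]
3. p(f(m(a, p(m(p(0), p(p(0)), 0)), p(0)), m(f(0, p(p(p(a)))), p(a), p(a))))  →  p(f(m(a, p(p(0)), p(0)), m(f(0, p(p(p(a)))), p(a), p(a))))   [R4 at 1.1.2.1]
4. p(f(m(a, p(p(0)), p(0)), m(f(0, p(p(p(a)))), p(a), p(a))))  →  p(f(a, m(f(0, p(p(p(a)))), p(a), p(a))))   [R4 at 1.1]
5. p(f(a, m(f(0, p(p(p(a)))), p(a), p(a))))  →  p(f(a, f(0, p(p(p(a))))))   [R8 at 1.2]
6. p(f(a, f(0, p(p(p(a))))))  →  p(f(a, p(0)))   [R1 at 1.2]
7. p(f(a, p(0)))  →  p(p(a))   [R1 at 1]

p(p(a))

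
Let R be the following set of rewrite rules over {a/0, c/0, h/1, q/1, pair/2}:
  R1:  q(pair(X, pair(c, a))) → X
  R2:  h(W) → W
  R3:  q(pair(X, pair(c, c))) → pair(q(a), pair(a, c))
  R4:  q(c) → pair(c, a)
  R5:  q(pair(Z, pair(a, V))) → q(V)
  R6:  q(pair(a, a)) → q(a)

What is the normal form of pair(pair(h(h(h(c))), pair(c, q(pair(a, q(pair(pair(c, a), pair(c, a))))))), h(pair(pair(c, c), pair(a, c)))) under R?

1. pair(pair(h(h(h(c))), pair(c, q(pair(a, q(pair(pair(c, a), pair(c, a))))))), h(pair(pair(c, c), pair(a, c))))  →  pair(pair(h(h(c)), pair(c, q(pair(a, q(pair(pair(c, a), pair(c, a))))))), h(pair(pair(c, c), pair(a, c))))   [R2 at 1.1]
2. pair(pair(h(h(c)), pair(c, q(pair(a, q(pair(pair(c, a), pair(c, a))))))), h(pair(pair(c, c), pair(a, c))))  →  pair(pair(h(c), pair(c, q(pair(a, q(pair(pair(c, a), pair(c, a))))))), h(pair(pair(c, c), pair(a, c))))   [R2 at 1.1]
3. pair(pair(h(c), pair(c, q(pair(a, q(pair(pair(c, a), pair(c, a))))))), h(pair(pair(c, c), pair(a, c))))  →  pair(pair(c, pair(c, q(pair(a, q(pair(pair(c, a), pair(c, a))))))), h(pair(pair(c, c), pair(a, c))))   [R2 at 1.1]
4. pair(pair(c, pair(c, q(pair(a, q(pair(pair(c, a), pair(c, a))))))), h(pair(pair(c, c), pair(a, c))))  →  pair(pair(c, pair(c, q(pair(a, pair(c, a))))), h(pair(pair(c, c), pair(a, c))))   [R1 at 1.2.2.1.2]
5. pair(pair(c, pair(c, q(pair(a, pair(c, a))))), h(pair(pair(c, c), pair(a, c))))  →  pair(pair(c, pair(c, a)), h(pair(pair(c, c), pair(a, c))))   [R1 at 1.2.2]
6. pair(pair(c, pair(c, a)), h(pair(pair(c, c), pair(a, c))))  →  pair(pair(c, pair(c, a)), pair(pair(c, c), pair(a, c)))   [R2 at 2]

pair(pair(c, pair(c, a)), pair(pair(c, c), pair(a, c)))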